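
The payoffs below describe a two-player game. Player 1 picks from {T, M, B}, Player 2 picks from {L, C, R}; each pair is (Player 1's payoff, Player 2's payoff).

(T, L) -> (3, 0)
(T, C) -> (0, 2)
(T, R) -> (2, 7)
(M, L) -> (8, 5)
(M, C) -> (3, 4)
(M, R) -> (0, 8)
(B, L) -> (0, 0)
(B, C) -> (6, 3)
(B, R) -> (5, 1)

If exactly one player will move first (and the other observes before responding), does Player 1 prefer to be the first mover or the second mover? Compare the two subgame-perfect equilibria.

If Player 1 leads: Player 2's best replies are T→R, M→R, B→C; Player 1's induced payoffs 2, 0, 6; outcome (B, C), payoffs (6, 3).
If Player 2 leads: Player 1's best replies are L→M, C→B, R→B; Player 2's induced payoffs 5, 3, 1; outcome (M, L), payoffs (8, 5).
Player 1 gets 6 moving first and 8 moving second, so Player 1 prefers to move second.

second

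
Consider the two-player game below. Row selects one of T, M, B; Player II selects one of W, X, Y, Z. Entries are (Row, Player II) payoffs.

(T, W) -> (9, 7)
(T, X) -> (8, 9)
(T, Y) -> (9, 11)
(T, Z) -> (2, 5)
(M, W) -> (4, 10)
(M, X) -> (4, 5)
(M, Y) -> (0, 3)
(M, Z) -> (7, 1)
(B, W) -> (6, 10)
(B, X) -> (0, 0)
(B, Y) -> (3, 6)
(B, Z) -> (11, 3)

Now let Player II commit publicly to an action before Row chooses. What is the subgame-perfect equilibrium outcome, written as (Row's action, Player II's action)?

(T, Y)

Work backward from Row's decision.
- W → Row plays T (best of 9, 4, 6); Player II gets 7.
- X → Row plays T (best of 8, 4, 0); Player II gets 9.
- Y → Row plays T (best of 9, 0, 3); Player II gets 11.
- Z → Row plays B (best of 2, 7, 11); Player II gets 3.
Among 7, 9, 11, 3, the best is 11 at Y. Subgame-perfect outcome: (T, Y) with payoffs (9, 11).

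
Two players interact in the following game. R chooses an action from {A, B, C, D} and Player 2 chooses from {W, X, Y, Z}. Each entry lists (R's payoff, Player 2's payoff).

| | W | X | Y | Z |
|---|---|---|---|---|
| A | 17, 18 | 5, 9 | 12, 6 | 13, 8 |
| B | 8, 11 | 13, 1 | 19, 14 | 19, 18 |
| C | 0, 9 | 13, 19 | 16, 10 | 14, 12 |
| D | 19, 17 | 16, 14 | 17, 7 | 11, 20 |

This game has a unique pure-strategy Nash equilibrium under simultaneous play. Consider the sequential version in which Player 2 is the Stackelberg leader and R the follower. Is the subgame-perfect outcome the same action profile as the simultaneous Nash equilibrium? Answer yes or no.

Solve by backward induction (Player 2 leads).
- W: BR = D, leader payoff 17.
- X: BR = D, leader payoff 14.
- Y: BR = B, leader payoff 14.
- Z: BR = B, leader payoff 18.
Maximizing over 17, 14, 14, 18, Player 2 chooses Z. Subgame-perfect outcome: (B, Z) with payoffs (19, 18).
For the simultaneous game, intersect best replies.
R's best replies: W→D; X→D; Y→B; Z→B.
Player 2's best replies: A→W; B→Z; C→X; D→Z.
The unique mutual best reply is (B, Z), giving (19, 18).
Sequential outcome (B, Z) coincides with the Nash profile (B, Z).

yes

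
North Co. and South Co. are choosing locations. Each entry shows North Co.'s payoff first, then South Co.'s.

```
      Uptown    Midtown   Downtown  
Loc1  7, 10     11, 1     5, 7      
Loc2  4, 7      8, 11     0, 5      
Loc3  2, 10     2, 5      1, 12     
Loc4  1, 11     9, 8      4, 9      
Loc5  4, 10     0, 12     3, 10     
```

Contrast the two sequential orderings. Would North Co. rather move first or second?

If North Co. leads: South Co.'s best replies are Loc1→Uptown, Loc2→Midtown, Loc3→Downtown, Loc4→Uptown, Loc5→Midtown; North Co.'s induced payoffs 7, 8, 1, 1, 0; outcome (Loc2, Midtown), payoffs (8, 11).
If South Co. leads: North Co.'s best replies are Uptown→Loc1, Midtown→Loc1, Downtown→Loc1; South Co.'s induced payoffs 10, 1, 7; outcome (Loc1, Uptown), payoffs (7, 10).
North Co. gets 8 moving first and 7 moving second, so North Co. prefers to move first.

first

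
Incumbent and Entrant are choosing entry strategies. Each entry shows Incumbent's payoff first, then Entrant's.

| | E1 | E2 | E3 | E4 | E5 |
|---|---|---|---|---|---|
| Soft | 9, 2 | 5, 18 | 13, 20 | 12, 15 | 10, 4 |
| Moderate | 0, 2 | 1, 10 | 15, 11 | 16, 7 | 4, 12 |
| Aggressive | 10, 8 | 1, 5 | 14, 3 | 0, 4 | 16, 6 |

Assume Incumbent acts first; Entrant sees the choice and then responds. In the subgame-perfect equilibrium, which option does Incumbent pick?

Solve by backward induction (Incumbent leads).
- Soft → Entrant plays E3 (best of 2, 18, 20, 15, 4); Incumbent gets 13.
- Moderate → Entrant plays E5 (best of 2, 10, 11, 7, 12); Incumbent gets 4.
- Aggressive → Entrant plays E1 (best of 8, 5, 3, 4, 6); Incumbent gets 10.
Maximizing over 13, 4, 10, Incumbent chooses Soft. Subgame-perfect outcome: (Soft, E3) with payoffs (13, 20).

Soft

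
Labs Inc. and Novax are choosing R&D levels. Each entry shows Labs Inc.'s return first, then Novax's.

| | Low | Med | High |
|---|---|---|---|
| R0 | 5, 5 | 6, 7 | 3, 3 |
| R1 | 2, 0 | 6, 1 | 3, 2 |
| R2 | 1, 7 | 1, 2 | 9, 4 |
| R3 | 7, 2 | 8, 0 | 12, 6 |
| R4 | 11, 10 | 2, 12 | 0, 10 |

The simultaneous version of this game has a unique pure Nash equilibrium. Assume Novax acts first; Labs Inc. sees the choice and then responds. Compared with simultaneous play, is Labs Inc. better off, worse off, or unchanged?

Backward induction with Novax moving first.
- Low: Labs Inc. compares 5, 2, 1, 7, 11 and picks R4; Novax would get 10.
- Med: Labs Inc. compares 6, 6, 1, 8, 2 and picks R3; Novax would get 0.
- High: Labs Inc. compares 3, 3, 9, 12, 0 and picks R3; Novax would get 6.
Novax's induced payoffs are 10, 0, 6, so Novax commits to Low. Subgame-perfect outcome: (R4, Low) with payoffs (11, 10).
For the simultaneous game, intersect best replies.
Labs Inc.'s best replies: Low→R4; Med→R3; High→R3.
Novax's best replies: R0→Med; R1→High; R2→Low; R3→High; R4→Med.
The unique mutual best reply is (R3, High), giving (12, 6).
Labs Inc. earns 11 sequentially versus 12 at the Nash outcome: worse off.

worse off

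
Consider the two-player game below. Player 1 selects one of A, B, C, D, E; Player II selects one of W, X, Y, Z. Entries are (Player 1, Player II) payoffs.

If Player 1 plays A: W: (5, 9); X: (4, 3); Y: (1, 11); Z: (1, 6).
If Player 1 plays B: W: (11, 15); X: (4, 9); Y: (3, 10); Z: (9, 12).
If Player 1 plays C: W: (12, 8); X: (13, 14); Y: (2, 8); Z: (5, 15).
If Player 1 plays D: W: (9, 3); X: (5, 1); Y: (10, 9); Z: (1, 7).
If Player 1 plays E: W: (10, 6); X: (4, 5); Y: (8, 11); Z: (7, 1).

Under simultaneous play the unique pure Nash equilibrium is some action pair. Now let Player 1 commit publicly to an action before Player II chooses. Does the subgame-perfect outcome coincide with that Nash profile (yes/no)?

Backward induction with Player 1 moving first.
- A → Player II plays Y (best of 9, 3, 11, 6); Player 1 gets 1.
- B → Player II plays W (best of 15, 9, 10, 12); Player 1 gets 11.
- C → Player II plays Z (best of 8, 14, 8, 15); Player 1 gets 5.
- D → Player II plays Y (best of 3, 1, 9, 7); Player 1 gets 10.
- E → Player II plays Y (best of 6, 5, 11, 1); Player 1 gets 8.
Maximizing over 1, 11, 5, 10, 8, Player 1 chooses B. Subgame-perfect outcome: (B, W) with payoffs (11, 15).
Now find the simultaneous Nash equilibrium.
Player 1's best replies: W→C; X→C; Y→D; Z→B.
Player II's best replies: A→Y; B→W; C→Z; D→Y; E→Y.
Only (D, Y) has each player best-responding; Nash payoffs (10, 9).
Sequential outcome (B, W) differs from the Nash profile (D, Y).

no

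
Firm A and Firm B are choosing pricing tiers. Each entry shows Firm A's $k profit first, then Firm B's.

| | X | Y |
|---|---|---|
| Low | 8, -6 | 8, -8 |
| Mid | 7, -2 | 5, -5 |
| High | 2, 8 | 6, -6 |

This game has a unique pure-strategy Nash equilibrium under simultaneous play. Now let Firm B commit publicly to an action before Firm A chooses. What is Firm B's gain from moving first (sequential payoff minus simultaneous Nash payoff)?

0

Backward induction with Firm B moving first.
- X: BR = Low, leader payoff -6.
- Y: BR = Low, leader payoff -8.
Firm B's induced payoffs are -6, -8, so Firm B commits to X. Subgame-perfect outcome: (Low, X) with payoffs (8, -6).
Now find the simultaneous Nash equilibrium.
Firm A's best replies: X→Low; Y→Low.
Firm B's best replies: Low→X; Mid→X; High→X.
The unique mutual best reply is (Low, X), giving (8, -6).
Firm B's commitment gain: -6 − -6 = 0.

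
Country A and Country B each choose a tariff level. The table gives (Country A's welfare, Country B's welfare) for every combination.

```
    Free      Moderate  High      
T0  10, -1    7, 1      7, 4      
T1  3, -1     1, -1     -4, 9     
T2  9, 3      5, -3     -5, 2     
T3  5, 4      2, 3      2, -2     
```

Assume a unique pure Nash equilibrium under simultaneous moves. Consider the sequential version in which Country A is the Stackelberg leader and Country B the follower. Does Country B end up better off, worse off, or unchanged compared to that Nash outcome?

Backward induction with Country A moving first.
- T0: BR = High, leader payoff 7.
- T1: BR = High, leader payoff -4.
- T2: BR = Free, leader payoff 9.
- T3: BR = Free, leader payoff 5.
Maximizing over 7, -4, 9, 5, Country A chooses T2. Subgame-perfect outcome: (T2, Free) with payoffs (9, 3).
For the simultaneous game, intersect best replies.
Country A's best replies: Free→T0; Moderate→T0; High→T0.
Country B's best replies: T0→High; T1→High; T2→Free; T3→Free.
Only (T0, High) has each player best-responding; Nash payoffs (7, 4).
Country B earns 3 sequentially versus 4 at the Nash outcome: worse off.

worse off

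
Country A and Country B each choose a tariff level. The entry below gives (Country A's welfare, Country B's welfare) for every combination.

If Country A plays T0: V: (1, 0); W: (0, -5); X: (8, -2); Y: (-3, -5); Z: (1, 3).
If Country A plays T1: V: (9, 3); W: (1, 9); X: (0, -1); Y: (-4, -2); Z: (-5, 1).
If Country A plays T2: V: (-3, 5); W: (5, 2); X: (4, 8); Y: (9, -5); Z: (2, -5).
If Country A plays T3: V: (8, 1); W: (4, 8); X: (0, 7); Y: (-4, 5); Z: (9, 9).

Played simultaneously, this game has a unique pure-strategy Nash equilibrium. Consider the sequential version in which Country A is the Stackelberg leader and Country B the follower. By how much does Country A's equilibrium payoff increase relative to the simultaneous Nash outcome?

0

Backward induction with Country A moving first.
- T0: BR = Z, leader payoff 1.
- T1: BR = W, leader payoff 1.
- T2: BR = X, leader payoff 4.
- T3: BR = Z, leader payoff 9.
Country A's induced payoffs are 1, 1, 4, 9, so Country A commits to T3. Subgame-perfect outcome: (T3, Z) with payoffs (9, 9).
Under simultaneous play:
Country A's best replies: V→T1; W→T2; X→T0; Y→T2; Z→T3.
Country B's best replies: T0→Z; T1→W; T2→X; T3→Z.
Only (T3, Z) has each player best-responding; Nash payoffs (9, 9).
Country A's commitment gain: 9 − 9 = 0.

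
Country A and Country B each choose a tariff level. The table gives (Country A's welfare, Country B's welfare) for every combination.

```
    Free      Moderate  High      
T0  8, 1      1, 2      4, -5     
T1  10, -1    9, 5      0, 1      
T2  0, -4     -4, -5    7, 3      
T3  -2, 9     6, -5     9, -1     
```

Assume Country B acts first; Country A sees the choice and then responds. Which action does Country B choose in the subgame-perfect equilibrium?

Backward induction with Country B moving first.
- Free → Country A plays T1 (best of 8, 10, 0, -2); Country B gets -1.
- Moderate → Country A plays T1 (best of 1, 9, -4, 6); Country B gets 5.
- High → Country A plays T3 (best of 4, 0, 7, 9); Country B gets -1.
Country B's induced payoffs are -1, 5, -1, so Country B commits to Moderate. Subgame-perfect outcome: (T1, Moderate) with payoffs (9, 5).

Moderate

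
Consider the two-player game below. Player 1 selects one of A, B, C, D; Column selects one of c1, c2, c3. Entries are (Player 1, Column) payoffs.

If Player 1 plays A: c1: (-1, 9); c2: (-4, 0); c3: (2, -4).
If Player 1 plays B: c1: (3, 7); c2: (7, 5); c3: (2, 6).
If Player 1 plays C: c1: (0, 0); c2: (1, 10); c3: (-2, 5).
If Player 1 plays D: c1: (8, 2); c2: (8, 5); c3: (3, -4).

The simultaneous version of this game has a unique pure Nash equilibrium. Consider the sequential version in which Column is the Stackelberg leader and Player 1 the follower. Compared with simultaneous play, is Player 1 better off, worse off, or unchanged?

unchanged

Backward induction with Column moving first.
- c1 → Player 1 plays D (best of -1, 3, 0, 8); Column gets 2.
- c2 → Player 1 plays D (best of -4, 7, 1, 8); Column gets 5.
- c3 → Player 1 plays D (best of 2, 2, -2, 3); Column gets -4.
Column's induced payoffs are 2, 5, -4, so Column commits to c2. Subgame-perfect outcome: (D, c2) with payoffs (8, 5).
Under simultaneous play:
Player 1's best replies: c1→D; c2→D; c3→D.
Column's best replies: A→c1; B→c1; C→c2; D→c2.
Only (D, c2) has each player best-responding; Nash payoffs (8, 5).
Player 1 earns 8 sequentially versus 8 at the Nash outcome: unchanged.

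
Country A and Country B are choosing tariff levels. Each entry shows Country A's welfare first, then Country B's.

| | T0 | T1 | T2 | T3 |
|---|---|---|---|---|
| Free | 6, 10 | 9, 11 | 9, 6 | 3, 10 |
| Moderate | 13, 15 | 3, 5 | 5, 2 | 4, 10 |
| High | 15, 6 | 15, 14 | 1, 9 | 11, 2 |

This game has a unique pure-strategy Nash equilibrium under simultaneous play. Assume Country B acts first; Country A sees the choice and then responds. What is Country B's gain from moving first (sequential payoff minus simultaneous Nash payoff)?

Solve by backward induction (Country B leads).
- T0: Country A compares 6, 13, 15 and picks High; Country B would get 6.
- T1: Country A compares 9, 3, 15 and picks High; Country B would get 14.
- T2: Country A compares 9, 5, 1 and picks Free; Country B would get 6.
- T3: Country A compares 3, 4, 11 and picks High; Country B would get 2.
Maximizing over 6, 14, 6, 2, Country B chooses T1. Subgame-perfect outcome: (High, T1) with payoffs (15, 14).
Now find the simultaneous Nash equilibrium.
Country A's best replies: T0→High; T1→High; T2→Free; T3→High.
Country B's best replies: Free→T1; Moderate→T0; High→T1.
Only (High, T1) has each player best-responding; Nash payoffs (15, 14).
Country B's commitment gain: 14 − 14 = 0.

0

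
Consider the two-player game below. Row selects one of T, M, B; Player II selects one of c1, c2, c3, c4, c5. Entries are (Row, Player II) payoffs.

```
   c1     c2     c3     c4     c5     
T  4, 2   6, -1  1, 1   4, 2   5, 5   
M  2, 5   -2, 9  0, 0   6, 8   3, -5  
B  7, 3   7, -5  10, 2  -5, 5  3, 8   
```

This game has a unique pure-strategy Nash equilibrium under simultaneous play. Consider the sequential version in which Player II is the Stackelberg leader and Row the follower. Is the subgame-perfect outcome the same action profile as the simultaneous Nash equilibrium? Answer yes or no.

no

Work backward from Row's decision.
- c1: BR = B, leader payoff 3.
- c2: BR = B, leader payoff -5.
- c3: BR = B, leader payoff 2.
- c4: BR = M, leader payoff 8.
- c5: BR = T, leader payoff 5.
Player II's induced payoffs are 3, -5, 2, 8, 5, so Player II commits to c4. Subgame-perfect outcome: (M, c4) with payoffs (6, 8).
For the simultaneous game, intersect best replies.
Row's best replies: c1→B; c2→B; c3→B; c4→M; c5→T.
Player II's best replies: T→c5; M→c2; B→c5.
Only (T, c5) has each player best-responding; Nash payoffs (5, 5).
Sequential outcome (M, c4) differs from the Nash profile (T, c5).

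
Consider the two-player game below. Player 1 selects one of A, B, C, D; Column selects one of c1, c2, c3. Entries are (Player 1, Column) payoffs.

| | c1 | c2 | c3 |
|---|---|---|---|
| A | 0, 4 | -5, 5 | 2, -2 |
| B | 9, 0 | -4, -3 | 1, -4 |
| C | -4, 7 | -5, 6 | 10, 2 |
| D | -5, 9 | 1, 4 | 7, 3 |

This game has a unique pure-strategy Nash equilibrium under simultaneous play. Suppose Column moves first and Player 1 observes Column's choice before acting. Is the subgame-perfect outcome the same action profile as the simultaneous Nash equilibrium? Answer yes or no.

Work backward from Player 1's decision.
- c1 → Player 1 plays B (best of 0, 9, -4, -5); Column gets 0.
- c2 → Player 1 plays D (best of -5, -4, -5, 1); Column gets 4.
- c3 → Player 1 plays C (best of 2, 1, 10, 7); Column gets 2.
Column's induced payoffs are 0, 4, 2, so Column commits to c2. Subgame-perfect outcome: (D, c2) with payoffs (1, 4).
Under simultaneous play:
Player 1's best replies: c1→B; c2→D; c3→C.
Column's best replies: A→c2; B→c1; C→c1; D→c1.
The unique mutual best reply is (B, c1), giving (9, 0).
Sequential outcome (D, c2) differs from the Nash profile (B, c1).

no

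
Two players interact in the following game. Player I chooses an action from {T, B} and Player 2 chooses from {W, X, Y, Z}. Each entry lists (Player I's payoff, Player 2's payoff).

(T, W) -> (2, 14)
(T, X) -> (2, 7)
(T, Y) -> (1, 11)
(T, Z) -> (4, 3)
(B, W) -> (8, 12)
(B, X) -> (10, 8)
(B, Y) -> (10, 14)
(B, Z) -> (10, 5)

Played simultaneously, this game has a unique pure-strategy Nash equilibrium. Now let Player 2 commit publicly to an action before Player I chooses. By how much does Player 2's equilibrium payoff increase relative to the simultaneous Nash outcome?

Player I best-responds to each possible Player 2 move:
- W: Player I compares 2, 8 and picks B; Player 2 would get 12.
- X: Player I compares 2, 10 and picks B; Player 2 would get 8.
- Y: Player I compares 1, 10 and picks B; Player 2 would get 14.
- Z: Player I compares 4, 10 and picks B; Player 2 would get 5.
Player 2's induced payoffs are 12, 8, 14, 5, so Player 2 commits to Y. Subgame-perfect outcome: (B, Y) with payoffs (10, 14).
For the simultaneous game, intersect best replies.
Player I's best replies: W→B; X→B; Y→B; Z→B.
Player 2's best replies: T→W; B→Y.
Only (B, Y) has each player best-responding; Nash payoffs (10, 14).
Player 2's commitment gain: 14 − 14 = 0.

0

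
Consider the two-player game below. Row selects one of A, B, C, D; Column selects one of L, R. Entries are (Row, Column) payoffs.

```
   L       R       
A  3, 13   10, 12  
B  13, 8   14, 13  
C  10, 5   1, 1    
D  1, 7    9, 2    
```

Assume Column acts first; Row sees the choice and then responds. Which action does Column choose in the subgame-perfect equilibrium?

Solve by backward induction (Column leads).
- L: Row compares 3, 13, 10, 1 and picks B; Column would get 8.
- R: Row compares 10, 14, 1, 9 and picks B; Column would get 13.
Maximizing over 8, 13, Column chooses R. Subgame-perfect outcome: (B, R) with payoffs (14, 13).

R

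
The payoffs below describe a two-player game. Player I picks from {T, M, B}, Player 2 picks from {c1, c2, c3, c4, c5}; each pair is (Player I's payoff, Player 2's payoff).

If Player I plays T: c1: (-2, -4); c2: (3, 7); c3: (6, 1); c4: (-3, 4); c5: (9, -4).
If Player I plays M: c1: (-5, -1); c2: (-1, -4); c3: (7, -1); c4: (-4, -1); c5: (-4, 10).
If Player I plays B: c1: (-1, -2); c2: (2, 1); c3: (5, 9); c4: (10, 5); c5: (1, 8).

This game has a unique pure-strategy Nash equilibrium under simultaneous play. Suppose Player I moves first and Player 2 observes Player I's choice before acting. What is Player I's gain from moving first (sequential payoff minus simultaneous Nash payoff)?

Solve by backward induction (Player I leads).
- T: Player 2 compares -4, 7, 1, 4, -4 and picks c2; Player I would get 3.
- M: Player 2 compares -1, -4, -1, -1, 10 and picks c5; Player I would get -4.
- B: Player 2 compares -2, 1, 9, 5, 8 and picks c3; Player I would get 5.
Maximizing over 3, -4, 5, Player I chooses B. Subgame-perfect outcome: (B, c3) with payoffs (5, 9).
Under simultaneous play:
Player I's best replies: c1→B; c2→T; c3→M; c4→B; c5→T.
Player 2's best replies: T→c2; M→c5; B→c3.
Only (T, c2) has each player best-responding; Nash payoffs (3, 7).
Player I's commitment gain: 5 − 3 = 2.

2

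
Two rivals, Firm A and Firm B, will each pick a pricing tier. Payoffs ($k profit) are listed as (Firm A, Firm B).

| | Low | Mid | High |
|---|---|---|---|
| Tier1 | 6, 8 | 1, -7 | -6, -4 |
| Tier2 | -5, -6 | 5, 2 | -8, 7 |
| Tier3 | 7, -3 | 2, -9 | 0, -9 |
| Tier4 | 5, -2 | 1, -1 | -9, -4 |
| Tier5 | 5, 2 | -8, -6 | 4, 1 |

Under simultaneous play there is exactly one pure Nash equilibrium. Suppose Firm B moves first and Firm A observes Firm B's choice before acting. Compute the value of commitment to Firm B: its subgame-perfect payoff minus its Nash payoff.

Firm A best-responds to each possible Firm B move:
- Low: BR = Tier3, leader payoff -3.
- Mid: BR = Tier2, leader payoff 2.
- High: BR = Tier5, leader payoff 1.
Maximizing over -3, 2, 1, Firm B chooses Mid. Subgame-perfect outcome: (Tier2, Mid) with payoffs (5, 2).
Under simultaneous play:
Firm A's best replies: Low→Tier3; Mid→Tier2; High→Tier5.
Firm B's best replies: Tier1→Low; Tier2→High; Tier3→Low; Tier4→Mid; Tier5→Low.
Only (Tier3, Low) has each player best-responding; Nash payoffs (7, -3).
Firm B's commitment gain: 2 − -3 = 5.

5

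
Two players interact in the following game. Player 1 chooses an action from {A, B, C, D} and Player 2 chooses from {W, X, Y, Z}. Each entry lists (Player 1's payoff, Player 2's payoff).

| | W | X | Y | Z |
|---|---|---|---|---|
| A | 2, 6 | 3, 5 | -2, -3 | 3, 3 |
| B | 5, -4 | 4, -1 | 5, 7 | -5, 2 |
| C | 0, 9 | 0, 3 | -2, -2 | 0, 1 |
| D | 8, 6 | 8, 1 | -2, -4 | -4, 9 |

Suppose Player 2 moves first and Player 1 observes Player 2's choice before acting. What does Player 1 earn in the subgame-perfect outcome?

5

Work backward from Player 1's decision.
- W: Player 1 compares 2, 5, 0, 8 and picks D; Player 2 would get 6.
- X: Player 1 compares 3, 4, 0, 8 and picks D; Player 2 would get 1.
- Y: Player 1 compares -2, 5, -2, -2 and picks B; Player 2 would get 7.
- Z: Player 1 compares 3, -5, 0, -4 and picks A; Player 2 would get 3.
Player 2's induced payoffs are 6, 1, 7, 3, so Player 2 commits to Y. Subgame-perfect outcome: (B, Y) with payoffs (5, 7).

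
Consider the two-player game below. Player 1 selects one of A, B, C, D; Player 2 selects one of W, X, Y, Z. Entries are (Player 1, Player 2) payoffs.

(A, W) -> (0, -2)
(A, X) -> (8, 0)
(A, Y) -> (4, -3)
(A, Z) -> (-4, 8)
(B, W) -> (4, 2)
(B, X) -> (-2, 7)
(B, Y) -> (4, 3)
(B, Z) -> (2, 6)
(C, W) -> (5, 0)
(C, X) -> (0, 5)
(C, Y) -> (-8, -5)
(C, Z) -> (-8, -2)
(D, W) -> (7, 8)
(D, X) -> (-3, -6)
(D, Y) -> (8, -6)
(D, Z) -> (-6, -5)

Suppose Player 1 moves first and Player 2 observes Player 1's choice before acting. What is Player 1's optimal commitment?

Work backward from Player 2's decision.
- A: BR = Z, leader payoff -4.
- B: BR = X, leader payoff -2.
- C: BR = X, leader payoff 0.
- D: BR = W, leader payoff 7.
Player 1's induced payoffs are -4, -2, 0, 7, so Player 1 commits to D. Subgame-perfect outcome: (D, W) with payoffs (7, 8).

D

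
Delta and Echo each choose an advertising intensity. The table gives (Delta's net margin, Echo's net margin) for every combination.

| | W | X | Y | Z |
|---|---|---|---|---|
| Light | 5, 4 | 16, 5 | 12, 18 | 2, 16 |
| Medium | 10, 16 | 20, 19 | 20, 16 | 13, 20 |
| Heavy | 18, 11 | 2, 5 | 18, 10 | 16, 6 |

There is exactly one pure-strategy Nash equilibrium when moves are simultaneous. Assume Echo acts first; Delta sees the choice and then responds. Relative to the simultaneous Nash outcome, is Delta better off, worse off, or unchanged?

better off

Delta best-responds to each possible Echo move:
- W: BR = Heavy, leader payoff 11.
- X: BR = Medium, leader payoff 19.
- Y: BR = Medium, leader payoff 16.
- Z: BR = Heavy, leader payoff 6.
Maximizing over 11, 19, 16, 6, Echo chooses X. Subgame-perfect outcome: (Medium, X) with payoffs (20, 19).
Under simultaneous play:
Delta's best replies: W→Heavy; X→Medium; Y→Medium; Z→Heavy.
Echo's best replies: Light→Y; Medium→Z; Heavy→W.
Only (Heavy, W) has each player best-responding; Nash payoffs (18, 11).
Delta earns 20 sequentially versus 18 at the Nash outcome: better off.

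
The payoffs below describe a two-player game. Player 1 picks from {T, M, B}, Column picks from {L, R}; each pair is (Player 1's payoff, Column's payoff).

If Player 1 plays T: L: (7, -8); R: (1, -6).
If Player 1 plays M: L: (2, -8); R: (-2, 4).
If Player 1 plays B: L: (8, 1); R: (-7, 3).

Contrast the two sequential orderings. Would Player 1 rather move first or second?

If Player 1 leads: Column's best replies are T→R, M→R, B→R; Player 1's induced payoffs 1, -2, -7; outcome (T, R), payoffs (1, -6).
If Column leads: Player 1's best replies are L→B, R→T; Column's induced payoffs 1, -6; outcome (B, L), payoffs (8, 1).
Player 1 gets 1 moving first and 8 moving second, so Player 1 prefers to move second.

second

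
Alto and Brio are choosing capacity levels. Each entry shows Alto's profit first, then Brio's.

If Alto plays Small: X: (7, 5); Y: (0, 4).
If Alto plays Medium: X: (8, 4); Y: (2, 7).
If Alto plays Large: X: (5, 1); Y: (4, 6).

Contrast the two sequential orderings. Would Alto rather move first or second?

If Alto leads: Brio's best replies are Small→X, Medium→Y, Large→Y; Alto's induced payoffs 7, 2, 4; outcome (Small, X), payoffs (7, 5).
If Brio leads: Alto's best replies are X→Medium, Y→Large; Brio's induced payoffs 4, 6; outcome (Large, Y), payoffs (4, 6).
Alto gets 7 moving first and 4 moving second, so Alto prefers to move first.

first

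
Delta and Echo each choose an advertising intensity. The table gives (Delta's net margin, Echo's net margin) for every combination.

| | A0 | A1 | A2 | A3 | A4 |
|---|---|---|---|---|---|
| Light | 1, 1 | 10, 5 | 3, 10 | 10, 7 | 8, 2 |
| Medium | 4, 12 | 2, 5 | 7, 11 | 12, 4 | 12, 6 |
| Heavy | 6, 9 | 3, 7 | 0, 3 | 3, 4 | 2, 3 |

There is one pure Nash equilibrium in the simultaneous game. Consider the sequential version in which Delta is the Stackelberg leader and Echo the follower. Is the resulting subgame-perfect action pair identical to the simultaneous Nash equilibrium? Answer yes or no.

Solve by backward induction (Delta leads).
- Light: Echo compares 1, 5, 10, 7, 2 and picks A2; Delta would get 3.
- Medium: Echo compares 12, 5, 11, 4, 6 and picks A0; Delta would get 4.
- Heavy: Echo compares 9, 7, 3, 4, 3 and picks A0; Delta would get 6.
Maximizing over 3, 4, 6, Delta chooses Heavy. Subgame-perfect outcome: (Heavy, A0) with payoffs (6, 9).
Under simultaneous play:
Delta's best replies: A0→Heavy; A1→Light; A2→Medium; A3→Medium; A4→Medium.
Echo's best replies: Light→A2; Medium→A0; Heavy→A0.
The unique mutual best reply is (Heavy, A0), giving (6, 9).
Sequential outcome (Heavy, A0) coincides with the Nash profile (Heavy, A0).

yes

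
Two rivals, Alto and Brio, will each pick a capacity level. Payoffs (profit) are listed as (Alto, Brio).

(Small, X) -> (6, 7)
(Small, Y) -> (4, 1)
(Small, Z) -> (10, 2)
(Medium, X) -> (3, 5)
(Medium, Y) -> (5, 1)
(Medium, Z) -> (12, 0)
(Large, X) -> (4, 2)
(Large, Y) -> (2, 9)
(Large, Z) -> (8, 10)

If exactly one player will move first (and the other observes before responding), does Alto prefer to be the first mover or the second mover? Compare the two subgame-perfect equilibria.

first

If Alto leads: Brio's best replies are Small→X, Medium→X, Large→Z; Alto's induced payoffs 6, 3, 8; outcome (Large, Z), payoffs (8, 10).
If Brio leads: Alto's best replies are X→Small, Y→Medium, Z→Medium; Brio's induced payoffs 7, 1, 0; outcome (Small, X), payoffs (6, 7).
Alto gets 8 moving first and 6 moving second, so Alto prefers to move first.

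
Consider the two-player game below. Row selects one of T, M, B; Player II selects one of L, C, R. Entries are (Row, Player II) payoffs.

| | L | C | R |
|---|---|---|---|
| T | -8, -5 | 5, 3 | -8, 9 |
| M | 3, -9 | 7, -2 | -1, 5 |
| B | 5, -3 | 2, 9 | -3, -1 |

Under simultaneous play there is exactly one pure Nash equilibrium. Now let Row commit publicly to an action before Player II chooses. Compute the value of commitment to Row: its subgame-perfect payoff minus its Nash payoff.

3

Player II best-responds to each possible Row move:
- T: Player II compares -5, 3, 9 and picks R; Row would get -8.
- M: Player II compares -9, -2, 5 and picks R; Row would get -1.
- B: Player II compares -3, 9, -1 and picks C; Row would get 2.
Maximizing over -8, -1, 2, Row chooses B. Subgame-perfect outcome: (B, C) with payoffs (2, 9).
For the simultaneous game, intersect best replies.
Row's best replies: L→B; C→M; R→M.
Player II's best replies: T→R; M→R; B→C.
Only (M, R) has each player best-responding; Nash payoffs (-1, 5).
Row's commitment gain: 2 − -1 = 3.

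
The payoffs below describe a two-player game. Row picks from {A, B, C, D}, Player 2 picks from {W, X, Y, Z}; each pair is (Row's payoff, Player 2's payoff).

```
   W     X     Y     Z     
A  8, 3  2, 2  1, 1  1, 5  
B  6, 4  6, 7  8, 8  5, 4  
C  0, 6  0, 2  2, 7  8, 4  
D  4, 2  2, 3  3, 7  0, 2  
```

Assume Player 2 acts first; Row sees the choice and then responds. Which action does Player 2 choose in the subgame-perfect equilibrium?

Row best-responds to each possible Player 2 move:
- W → Row plays A (best of 8, 6, 0, 4); Player 2 gets 3.
- X → Row plays B (best of 2, 6, 0, 2); Player 2 gets 7.
- Y → Row plays B (best of 1, 8, 2, 3); Player 2 gets 8.
- Z → Row plays C (best of 1, 5, 8, 0); Player 2 gets 4.
Among 3, 7, 8, 4, the best is 8 at Y. Subgame-perfect outcome: (B, Y) with payoffs (8, 8).

Y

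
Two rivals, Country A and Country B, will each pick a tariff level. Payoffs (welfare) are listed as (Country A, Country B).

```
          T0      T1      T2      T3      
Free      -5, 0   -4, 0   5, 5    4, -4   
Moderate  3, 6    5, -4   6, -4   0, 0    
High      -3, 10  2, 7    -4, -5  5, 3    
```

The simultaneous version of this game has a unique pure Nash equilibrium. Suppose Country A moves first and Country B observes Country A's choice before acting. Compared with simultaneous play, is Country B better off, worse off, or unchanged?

Work backward from Country B's decision.
- Free: Country B compares 0, 0, 5, -4 and picks T2; Country A would get 5.
- Moderate: Country B compares 6, -4, -4, 0 and picks T0; Country A would get 3.
- High: Country B compares 10, 7, -5, 3 and picks T0; Country A would get -3.
Among 5, 3, -3, the best is 5 at Free. Subgame-perfect outcome: (Free, T2) with payoffs (5, 5).
Now find the simultaneous Nash equilibrium.
Country A's best replies: T0→Moderate; T1→Moderate; T2→Moderate; T3→High.
Country B's best replies: Free→T2; Moderate→T0; High→T0.
The unique mutual best reply is (Moderate, T0), giving (3, 6).
Country B earns 5 sequentially versus 6 at the Nash outcome: worse off.

worse off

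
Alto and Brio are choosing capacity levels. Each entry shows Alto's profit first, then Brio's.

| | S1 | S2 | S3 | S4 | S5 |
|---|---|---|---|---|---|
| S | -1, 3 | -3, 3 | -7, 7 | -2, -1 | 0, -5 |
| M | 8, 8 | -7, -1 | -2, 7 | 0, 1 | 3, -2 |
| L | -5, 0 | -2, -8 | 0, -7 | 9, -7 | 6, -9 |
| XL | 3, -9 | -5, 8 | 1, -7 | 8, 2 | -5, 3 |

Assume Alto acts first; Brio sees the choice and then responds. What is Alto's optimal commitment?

M

Work backward from Brio's decision.
- S: Brio compares 3, 3, 7, -1, -5 and picks S3; Alto would get -7.
- M: Brio compares 8, -1, 7, 1, -2 and picks S1; Alto would get 8.
- L: Brio compares 0, -8, -7, -7, -9 and picks S1; Alto would get -5.
- XL: Brio compares -9, 8, -7, 2, 3 and picks S2; Alto would get -5.
Alto's induced payoffs are -7, 8, -5, -5, so Alto commits to M. Subgame-perfect outcome: (M, S1) with payoffs (8, 8).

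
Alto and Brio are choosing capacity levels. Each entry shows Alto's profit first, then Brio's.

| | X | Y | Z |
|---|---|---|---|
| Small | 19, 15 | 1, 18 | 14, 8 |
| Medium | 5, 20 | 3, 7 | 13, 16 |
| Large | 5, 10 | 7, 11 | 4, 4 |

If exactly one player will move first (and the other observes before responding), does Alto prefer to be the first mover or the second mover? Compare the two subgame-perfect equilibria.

If Alto leads: Brio's best replies are Small→Y, Medium→X, Large→Y; Alto's induced payoffs 1, 5, 7; outcome (Large, Y), payoffs (7, 11).
If Brio leads: Alto's best replies are X→Small, Y→Large, Z→Small; Brio's induced payoffs 15, 11, 8; outcome (Small, X), payoffs (19, 15).
Alto gets 7 moving first and 19 moving second, so Alto prefers to move second.

second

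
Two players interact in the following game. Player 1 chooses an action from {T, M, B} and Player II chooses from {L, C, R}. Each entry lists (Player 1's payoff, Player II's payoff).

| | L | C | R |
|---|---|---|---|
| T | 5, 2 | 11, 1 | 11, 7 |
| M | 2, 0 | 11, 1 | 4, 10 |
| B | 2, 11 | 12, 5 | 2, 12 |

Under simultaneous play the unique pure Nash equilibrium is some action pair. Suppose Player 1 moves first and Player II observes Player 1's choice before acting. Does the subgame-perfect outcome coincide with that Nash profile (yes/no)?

Work backward from Player II's decision.
- T: BR = R, leader payoff 11.
- M: BR = R, leader payoff 4.
- B: BR = R, leader payoff 2.
Player 1's induced payoffs are 11, 4, 2, so Player 1 commits to T. Subgame-perfect outcome: (T, R) with payoffs (11, 7).
Under simultaneous play:
Player 1's best replies: L→T; C→B; R→T.
Player II's best replies: T→R; M→R; B→R.
Only (T, R) has each player best-responding; Nash payoffs (11, 7).
Sequential outcome (T, R) coincides with the Nash profile (T, R).

yes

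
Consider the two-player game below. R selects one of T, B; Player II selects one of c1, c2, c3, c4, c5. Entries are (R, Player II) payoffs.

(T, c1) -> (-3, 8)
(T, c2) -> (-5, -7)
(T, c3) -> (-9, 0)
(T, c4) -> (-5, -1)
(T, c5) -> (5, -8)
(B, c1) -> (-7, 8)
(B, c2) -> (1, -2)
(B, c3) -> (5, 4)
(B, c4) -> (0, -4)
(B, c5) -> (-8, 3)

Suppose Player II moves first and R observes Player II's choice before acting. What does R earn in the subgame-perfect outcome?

Backward induction with Player II moving first.
- c1: R compares -3, -7 and picks T; Player II would get 8.
- c2: R compares -5, 1 and picks B; Player II would get -2.
- c3: R compares -9, 5 and picks B; Player II would get 4.
- c4: R compares -5, 0 and picks B; Player II would get -4.
- c5: R compares 5, -8 and picks T; Player II would get -8.
Among 8, -2, 4, -4, -8, the best is 8 at c1. Subgame-perfect outcome: (T, c1) with payoffs (-3, 8).

-3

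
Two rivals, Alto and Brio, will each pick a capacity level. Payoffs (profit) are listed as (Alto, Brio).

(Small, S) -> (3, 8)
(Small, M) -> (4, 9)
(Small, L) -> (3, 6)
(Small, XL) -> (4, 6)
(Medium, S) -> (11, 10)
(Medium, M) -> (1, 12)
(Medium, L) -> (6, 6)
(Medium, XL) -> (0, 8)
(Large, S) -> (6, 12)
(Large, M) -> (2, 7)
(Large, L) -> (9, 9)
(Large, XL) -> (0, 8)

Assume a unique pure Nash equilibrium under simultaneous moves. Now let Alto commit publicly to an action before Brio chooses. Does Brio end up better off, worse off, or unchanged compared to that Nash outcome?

Work backward from Brio's decision.
- Small: BR = M, leader payoff 4.
- Medium: BR = M, leader payoff 1.
- Large: BR = S, leader payoff 6.
Maximizing over 4, 1, 6, Alto chooses Large. Subgame-perfect outcome: (Large, S) with payoffs (6, 12).
For the simultaneous game, intersect best replies.
Alto's best replies: S→Medium; M→Small; L→Large; XL→Small.
Brio's best replies: Small→M; Medium→M; Large→S.
Only (Small, M) has each player best-responding; Nash payoffs (4, 9).
Brio earns 12 sequentially versus 9 at the Nash outcome: better off.

better off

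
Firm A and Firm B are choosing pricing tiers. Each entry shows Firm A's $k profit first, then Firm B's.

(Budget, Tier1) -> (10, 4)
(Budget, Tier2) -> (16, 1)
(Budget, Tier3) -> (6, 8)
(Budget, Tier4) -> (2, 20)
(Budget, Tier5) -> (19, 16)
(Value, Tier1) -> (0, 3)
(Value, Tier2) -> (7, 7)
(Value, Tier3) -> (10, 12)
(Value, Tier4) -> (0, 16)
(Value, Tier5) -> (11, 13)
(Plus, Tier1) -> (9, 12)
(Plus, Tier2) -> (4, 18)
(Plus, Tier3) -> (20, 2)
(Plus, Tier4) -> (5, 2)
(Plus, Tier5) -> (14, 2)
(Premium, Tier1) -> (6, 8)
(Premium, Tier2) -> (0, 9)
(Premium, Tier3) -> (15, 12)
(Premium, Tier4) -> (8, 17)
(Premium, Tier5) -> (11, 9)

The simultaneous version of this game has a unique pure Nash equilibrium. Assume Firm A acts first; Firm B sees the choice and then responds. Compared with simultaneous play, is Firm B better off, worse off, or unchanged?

unchanged

Firm B best-responds to each possible Firm A move:
- Budget: BR = Tier4, leader payoff 2.
- Value: BR = Tier4, leader payoff 0.
- Plus: BR = Tier2, leader payoff 4.
- Premium: BR = Tier4, leader payoff 8.
Maximizing over 2, 0, 4, 8, Firm A chooses Premium. Subgame-perfect outcome: (Premium, Tier4) with payoffs (8, 17).
Now find the simultaneous Nash equilibrium.
Firm A's best replies: Tier1→Budget; Tier2→Budget; Tier3→Plus; Tier4→Premium; Tier5→Budget.
Firm B's best replies: Budget→Tier4; Value→Tier4; Plus→Tier2; Premium→Tier4.
Only (Premium, Tier4) has each player best-responding; Nash payoffs (8, 17).
Firm B earns 17 sequentially versus 17 at the Nash outcome: unchanged.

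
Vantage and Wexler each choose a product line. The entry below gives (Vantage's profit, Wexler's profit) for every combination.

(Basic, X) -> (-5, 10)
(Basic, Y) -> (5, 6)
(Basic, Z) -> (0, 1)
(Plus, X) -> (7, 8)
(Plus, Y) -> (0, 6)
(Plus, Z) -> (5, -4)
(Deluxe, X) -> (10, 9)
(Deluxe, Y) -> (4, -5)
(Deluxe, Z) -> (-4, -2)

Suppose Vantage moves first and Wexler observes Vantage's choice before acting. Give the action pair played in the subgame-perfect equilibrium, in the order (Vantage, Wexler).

(Deluxe, X)

Solve by backward induction (Vantage leads).
- Basic: BR = X, leader payoff -5.
- Plus: BR = X, leader payoff 7.
- Deluxe: BR = X, leader payoff 10.
Maximizing over -5, 7, 10, Vantage chooses Deluxe. Subgame-perfect outcome: (Deluxe, X) with payoffs (10, 9).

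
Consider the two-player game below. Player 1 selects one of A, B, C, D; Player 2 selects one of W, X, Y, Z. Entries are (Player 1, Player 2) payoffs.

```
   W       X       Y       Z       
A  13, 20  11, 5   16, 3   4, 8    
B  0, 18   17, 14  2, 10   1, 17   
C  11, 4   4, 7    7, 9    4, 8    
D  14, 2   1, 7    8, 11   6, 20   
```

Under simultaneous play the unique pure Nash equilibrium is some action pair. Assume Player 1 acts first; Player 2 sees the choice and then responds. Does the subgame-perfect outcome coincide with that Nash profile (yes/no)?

no

Solve by backward induction (Player 1 leads).
- A: Player 2 compares 20, 5, 3, 8 and picks W; Player 1 would get 13.
- B: Player 2 compares 18, 14, 10, 17 and picks W; Player 1 would get 0.
- C: Player 2 compares 4, 7, 9, 8 and picks Y; Player 1 would get 7.
- D: Player 2 compares 2, 7, 11, 20 and picks Z; Player 1 would get 6.
Player 1's induced payoffs are 13, 0, 7, 6, so Player 1 commits to A. Subgame-perfect outcome: (A, W) with payoffs (13, 20).
For the simultaneous game, intersect best replies.
Player 1's best replies: W→D; X→B; Y→A; Z→D.
Player 2's best replies: A→W; B→W; C→Y; D→Z.
Only (D, Z) has each player best-responding; Nash payoffs (6, 20).
Sequential outcome (A, W) differs from the Nash profile (D, Z).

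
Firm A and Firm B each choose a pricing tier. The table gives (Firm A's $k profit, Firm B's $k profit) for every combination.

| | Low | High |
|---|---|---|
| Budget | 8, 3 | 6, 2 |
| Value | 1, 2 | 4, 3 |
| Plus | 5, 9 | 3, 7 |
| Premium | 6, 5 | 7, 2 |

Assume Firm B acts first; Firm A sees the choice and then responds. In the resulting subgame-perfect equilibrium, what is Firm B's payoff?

3

Backward induction with Firm B moving first.
- Low: BR = Budget, leader payoff 3.
- High: BR = Premium, leader payoff 2.
Maximizing over 3, 2, Firm B chooses Low. Subgame-perfect outcome: (Budget, Low) with payoffs (8, 3).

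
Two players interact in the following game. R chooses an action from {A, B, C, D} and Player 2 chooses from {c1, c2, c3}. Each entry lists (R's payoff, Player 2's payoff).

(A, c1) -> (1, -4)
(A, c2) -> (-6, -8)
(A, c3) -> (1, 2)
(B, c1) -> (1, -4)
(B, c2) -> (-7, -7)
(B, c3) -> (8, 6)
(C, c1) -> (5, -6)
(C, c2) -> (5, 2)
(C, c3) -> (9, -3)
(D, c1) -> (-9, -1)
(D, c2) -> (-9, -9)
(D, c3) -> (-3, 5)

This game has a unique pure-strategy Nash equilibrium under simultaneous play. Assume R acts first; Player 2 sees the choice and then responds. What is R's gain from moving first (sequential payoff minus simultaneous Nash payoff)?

Backward induction with R moving first.
- A → Player 2 plays c3 (best of -4, -8, 2); R gets 1.
- B → Player 2 plays c3 (best of -4, -7, 6); R gets 8.
- C → Player 2 plays c2 (best of -6, 2, -3); R gets 5.
- D → Player 2 plays c3 (best of -1, -9, 5); R gets -3.
R's induced payoffs are 1, 8, 5, -3, so R commits to B. Subgame-perfect outcome: (B, c3) with payoffs (8, 6).
Now find the simultaneous Nash equilibrium.
R's best replies: c1→C; c2→C; c3→C.
Player 2's best replies: A→c3; B→c3; C→c2; D→c3.
The unique mutual best reply is (C, c2), giving (5, 2).
R's commitment gain: 8 − 5 = 3.

3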